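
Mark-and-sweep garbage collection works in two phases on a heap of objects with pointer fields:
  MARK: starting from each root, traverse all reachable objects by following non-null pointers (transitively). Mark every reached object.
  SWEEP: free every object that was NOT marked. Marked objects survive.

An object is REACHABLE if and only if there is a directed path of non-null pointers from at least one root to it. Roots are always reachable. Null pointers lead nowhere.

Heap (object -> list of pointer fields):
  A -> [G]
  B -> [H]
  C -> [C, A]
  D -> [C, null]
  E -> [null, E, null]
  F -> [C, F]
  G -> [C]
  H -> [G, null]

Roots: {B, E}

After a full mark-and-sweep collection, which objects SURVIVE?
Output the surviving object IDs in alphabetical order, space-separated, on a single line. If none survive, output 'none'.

Roots: B E
Mark B: refs=H, marked=B
Mark E: refs=null E null, marked=B E
Mark H: refs=G null, marked=B E H
Mark G: refs=C, marked=B E G H
Mark C: refs=C A, marked=B C E G H
Mark A: refs=G, marked=A B C E G H
Unmarked (collected): D F

Answer: A B C E G H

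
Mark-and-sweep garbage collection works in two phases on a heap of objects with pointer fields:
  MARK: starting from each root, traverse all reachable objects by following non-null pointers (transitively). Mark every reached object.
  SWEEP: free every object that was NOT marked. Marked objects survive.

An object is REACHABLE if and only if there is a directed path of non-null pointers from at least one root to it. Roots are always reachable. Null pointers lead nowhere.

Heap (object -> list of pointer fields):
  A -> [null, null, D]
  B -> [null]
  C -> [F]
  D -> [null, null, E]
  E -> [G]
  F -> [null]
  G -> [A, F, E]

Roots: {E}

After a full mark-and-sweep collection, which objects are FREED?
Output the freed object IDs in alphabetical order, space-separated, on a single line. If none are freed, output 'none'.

Roots: E
Mark E: refs=G, marked=E
Mark G: refs=A F E, marked=E G
Mark A: refs=null null D, marked=A E G
Mark F: refs=null, marked=A E F G
Mark D: refs=null null E, marked=A D E F G
Unmarked (collected): B C

Answer: B C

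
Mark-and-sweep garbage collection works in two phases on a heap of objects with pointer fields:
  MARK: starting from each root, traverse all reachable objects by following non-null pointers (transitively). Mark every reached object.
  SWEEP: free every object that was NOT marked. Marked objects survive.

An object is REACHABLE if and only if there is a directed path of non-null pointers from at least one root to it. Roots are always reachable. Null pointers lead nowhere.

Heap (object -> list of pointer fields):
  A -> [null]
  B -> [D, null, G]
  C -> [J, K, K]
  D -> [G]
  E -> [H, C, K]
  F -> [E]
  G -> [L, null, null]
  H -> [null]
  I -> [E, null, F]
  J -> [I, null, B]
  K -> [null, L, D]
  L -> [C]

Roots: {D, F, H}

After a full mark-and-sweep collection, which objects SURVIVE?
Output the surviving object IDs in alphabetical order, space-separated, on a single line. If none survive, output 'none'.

Answer: B C D E F G H I J K L

Derivation:
Roots: D F H
Mark D: refs=G, marked=D
Mark F: refs=E, marked=D F
Mark H: refs=null, marked=D F H
Mark G: refs=L null null, marked=D F G H
Mark E: refs=H C K, marked=D E F G H
Mark L: refs=C, marked=D E F G H L
Mark C: refs=J K K, marked=C D E F G H L
Mark K: refs=null L D, marked=C D E F G H K L
Mark J: refs=I null B, marked=C D E F G H J K L
Mark I: refs=E null F, marked=C D E F G H I J K L
Mark B: refs=D null G, marked=B C D E F G H I J K L
Unmarked (collected): A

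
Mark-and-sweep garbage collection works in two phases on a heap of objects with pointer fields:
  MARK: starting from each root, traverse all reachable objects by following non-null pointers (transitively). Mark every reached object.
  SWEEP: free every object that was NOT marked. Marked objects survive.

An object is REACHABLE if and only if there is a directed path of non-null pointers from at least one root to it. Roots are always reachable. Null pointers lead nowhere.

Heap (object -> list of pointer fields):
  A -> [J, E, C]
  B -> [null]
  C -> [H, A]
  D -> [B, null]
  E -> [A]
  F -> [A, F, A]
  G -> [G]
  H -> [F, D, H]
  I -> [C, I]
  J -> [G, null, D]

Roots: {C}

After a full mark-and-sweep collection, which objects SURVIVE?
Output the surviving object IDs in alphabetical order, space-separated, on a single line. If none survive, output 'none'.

Roots: C
Mark C: refs=H A, marked=C
Mark H: refs=F D H, marked=C H
Mark A: refs=J E C, marked=A C H
Mark F: refs=A F A, marked=A C F H
Mark D: refs=B null, marked=A C D F H
Mark J: refs=G null D, marked=A C D F H J
Mark E: refs=A, marked=A C D E F H J
Mark B: refs=null, marked=A B C D E F H J
Mark G: refs=G, marked=A B C D E F G H J
Unmarked (collected): I

Answer: A B C D E F G H J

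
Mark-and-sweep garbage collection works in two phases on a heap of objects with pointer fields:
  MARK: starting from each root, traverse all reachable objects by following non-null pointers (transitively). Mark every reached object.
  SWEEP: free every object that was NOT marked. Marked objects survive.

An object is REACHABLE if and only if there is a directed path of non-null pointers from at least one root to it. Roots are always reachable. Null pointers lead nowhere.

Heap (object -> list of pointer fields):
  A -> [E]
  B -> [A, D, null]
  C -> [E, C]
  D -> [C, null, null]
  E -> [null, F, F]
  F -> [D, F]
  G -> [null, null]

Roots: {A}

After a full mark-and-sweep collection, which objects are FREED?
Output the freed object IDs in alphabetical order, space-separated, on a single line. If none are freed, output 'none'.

Roots: A
Mark A: refs=E, marked=A
Mark E: refs=null F F, marked=A E
Mark F: refs=D F, marked=A E F
Mark D: refs=C null null, marked=A D E F
Mark C: refs=E C, marked=A C D E F
Unmarked (collected): B G

Answer: B G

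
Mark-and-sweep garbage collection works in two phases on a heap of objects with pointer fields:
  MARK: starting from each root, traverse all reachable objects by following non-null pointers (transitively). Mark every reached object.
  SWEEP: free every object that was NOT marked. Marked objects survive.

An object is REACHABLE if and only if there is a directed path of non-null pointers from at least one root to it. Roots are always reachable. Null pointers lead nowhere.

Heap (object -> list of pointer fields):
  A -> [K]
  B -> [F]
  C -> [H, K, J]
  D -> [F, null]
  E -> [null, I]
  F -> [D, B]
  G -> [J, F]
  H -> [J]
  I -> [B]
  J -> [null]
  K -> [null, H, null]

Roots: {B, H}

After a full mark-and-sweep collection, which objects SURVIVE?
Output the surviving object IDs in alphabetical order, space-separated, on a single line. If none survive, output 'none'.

Answer: B D F H J

Derivation:
Roots: B H
Mark B: refs=F, marked=B
Mark H: refs=J, marked=B H
Mark F: refs=D B, marked=B F H
Mark J: refs=null, marked=B F H J
Mark D: refs=F null, marked=B D F H J
Unmarked (collected): A C E G I K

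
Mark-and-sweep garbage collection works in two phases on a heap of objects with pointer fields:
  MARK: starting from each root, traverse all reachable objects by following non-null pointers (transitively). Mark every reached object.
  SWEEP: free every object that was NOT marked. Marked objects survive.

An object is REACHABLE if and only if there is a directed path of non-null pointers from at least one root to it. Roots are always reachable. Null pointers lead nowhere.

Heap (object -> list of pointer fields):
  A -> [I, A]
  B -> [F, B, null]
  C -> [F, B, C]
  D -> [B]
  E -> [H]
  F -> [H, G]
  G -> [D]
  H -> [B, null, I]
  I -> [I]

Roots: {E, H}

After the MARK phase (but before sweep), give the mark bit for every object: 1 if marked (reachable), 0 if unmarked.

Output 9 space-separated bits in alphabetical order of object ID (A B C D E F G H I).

Roots: E H
Mark E: refs=H, marked=E
Mark H: refs=B null I, marked=E H
Mark B: refs=F B null, marked=B E H
Mark I: refs=I, marked=B E H I
Mark F: refs=H G, marked=B E F H I
Mark G: refs=D, marked=B E F G H I
Mark D: refs=B, marked=B D E F G H I
Unmarked (collected): A C

Answer: 0 1 0 1 1 1 1 1 1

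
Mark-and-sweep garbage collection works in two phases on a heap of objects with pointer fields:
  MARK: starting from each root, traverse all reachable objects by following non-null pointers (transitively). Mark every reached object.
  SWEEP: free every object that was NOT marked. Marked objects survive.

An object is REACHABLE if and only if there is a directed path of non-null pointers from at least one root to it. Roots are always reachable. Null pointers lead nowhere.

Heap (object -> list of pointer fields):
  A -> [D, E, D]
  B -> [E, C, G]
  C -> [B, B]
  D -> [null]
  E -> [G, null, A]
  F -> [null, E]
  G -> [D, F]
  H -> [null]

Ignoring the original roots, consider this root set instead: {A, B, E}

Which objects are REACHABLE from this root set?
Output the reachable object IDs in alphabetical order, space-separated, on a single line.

Answer: A B C D E F G

Derivation:
Roots: A B E
Mark A: refs=D E D, marked=A
Mark B: refs=E C G, marked=A B
Mark E: refs=G null A, marked=A B E
Mark D: refs=null, marked=A B D E
Mark C: refs=B B, marked=A B C D E
Mark G: refs=D F, marked=A B C D E G
Mark F: refs=null E, marked=A B C D E F G
Unmarked (collected): H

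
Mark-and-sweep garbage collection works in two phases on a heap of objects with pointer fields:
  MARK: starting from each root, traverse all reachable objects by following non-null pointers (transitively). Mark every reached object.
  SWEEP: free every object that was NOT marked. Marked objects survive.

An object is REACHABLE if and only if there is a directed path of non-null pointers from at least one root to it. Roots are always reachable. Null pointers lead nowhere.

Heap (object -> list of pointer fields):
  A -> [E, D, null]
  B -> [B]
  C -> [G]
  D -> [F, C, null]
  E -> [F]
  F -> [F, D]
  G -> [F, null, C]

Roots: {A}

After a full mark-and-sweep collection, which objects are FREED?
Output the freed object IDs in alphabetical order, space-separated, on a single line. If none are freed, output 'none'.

Answer: B

Derivation:
Roots: A
Mark A: refs=E D null, marked=A
Mark E: refs=F, marked=A E
Mark D: refs=F C null, marked=A D E
Mark F: refs=F D, marked=A D E F
Mark C: refs=G, marked=A C D E F
Mark G: refs=F null C, marked=A C D E F G
Unmarked (collected): B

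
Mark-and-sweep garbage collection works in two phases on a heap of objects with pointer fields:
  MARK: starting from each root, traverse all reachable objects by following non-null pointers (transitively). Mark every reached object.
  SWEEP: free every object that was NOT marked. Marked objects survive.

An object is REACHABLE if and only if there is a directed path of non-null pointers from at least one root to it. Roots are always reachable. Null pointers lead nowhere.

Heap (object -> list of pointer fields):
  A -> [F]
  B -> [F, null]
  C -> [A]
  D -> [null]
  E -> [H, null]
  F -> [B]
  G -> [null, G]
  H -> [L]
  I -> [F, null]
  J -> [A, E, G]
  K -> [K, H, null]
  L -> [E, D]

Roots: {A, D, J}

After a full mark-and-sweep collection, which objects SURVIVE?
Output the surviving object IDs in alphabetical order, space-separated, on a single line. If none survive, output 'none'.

Roots: A D J
Mark A: refs=F, marked=A
Mark D: refs=null, marked=A D
Mark J: refs=A E G, marked=A D J
Mark F: refs=B, marked=A D F J
Mark E: refs=H null, marked=A D E F J
Mark G: refs=null G, marked=A D E F G J
Mark B: refs=F null, marked=A B D E F G J
Mark H: refs=L, marked=A B D E F G H J
Mark L: refs=E D, marked=A B D E F G H J L
Unmarked (collected): C I K

Answer: A B D E F G H J L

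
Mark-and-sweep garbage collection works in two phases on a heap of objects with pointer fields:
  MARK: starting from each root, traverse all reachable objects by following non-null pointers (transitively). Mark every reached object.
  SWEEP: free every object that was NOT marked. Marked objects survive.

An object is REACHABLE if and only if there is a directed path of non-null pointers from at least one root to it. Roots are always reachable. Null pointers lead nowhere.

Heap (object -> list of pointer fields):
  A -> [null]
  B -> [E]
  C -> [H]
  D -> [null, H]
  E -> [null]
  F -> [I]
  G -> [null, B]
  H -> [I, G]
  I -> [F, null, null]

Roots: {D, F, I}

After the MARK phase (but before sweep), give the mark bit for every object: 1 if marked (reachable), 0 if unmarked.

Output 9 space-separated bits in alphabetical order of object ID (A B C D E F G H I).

Answer: 0 1 0 1 1 1 1 1 1

Derivation:
Roots: D F I
Mark D: refs=null H, marked=D
Mark F: refs=I, marked=D F
Mark I: refs=F null null, marked=D F I
Mark H: refs=I G, marked=D F H I
Mark G: refs=null B, marked=D F G H I
Mark B: refs=E, marked=B D F G H I
Mark E: refs=null, marked=B D E F G H I
Unmarked (collected): A C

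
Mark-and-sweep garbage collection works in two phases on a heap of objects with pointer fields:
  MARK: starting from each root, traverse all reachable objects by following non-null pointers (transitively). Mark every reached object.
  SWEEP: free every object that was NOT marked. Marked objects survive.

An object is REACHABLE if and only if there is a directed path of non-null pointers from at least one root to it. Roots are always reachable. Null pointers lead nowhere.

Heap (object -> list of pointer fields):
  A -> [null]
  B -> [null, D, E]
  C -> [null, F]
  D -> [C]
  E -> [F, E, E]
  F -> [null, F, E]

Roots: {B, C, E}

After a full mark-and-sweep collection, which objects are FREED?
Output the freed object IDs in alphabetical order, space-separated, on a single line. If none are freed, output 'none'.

Roots: B C E
Mark B: refs=null D E, marked=B
Mark C: refs=null F, marked=B C
Mark E: refs=F E E, marked=B C E
Mark D: refs=C, marked=B C D E
Mark F: refs=null F E, marked=B C D E F
Unmarked (collected): A

Answer: A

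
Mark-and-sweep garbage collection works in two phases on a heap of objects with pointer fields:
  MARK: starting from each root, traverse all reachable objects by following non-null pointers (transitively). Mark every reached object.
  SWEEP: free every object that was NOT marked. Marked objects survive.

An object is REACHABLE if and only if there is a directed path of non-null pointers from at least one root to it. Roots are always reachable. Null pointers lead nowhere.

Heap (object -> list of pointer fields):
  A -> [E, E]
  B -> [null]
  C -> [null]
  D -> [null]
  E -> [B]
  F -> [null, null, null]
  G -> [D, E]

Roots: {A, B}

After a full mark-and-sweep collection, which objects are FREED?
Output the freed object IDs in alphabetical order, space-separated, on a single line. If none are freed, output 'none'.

Roots: A B
Mark A: refs=E E, marked=A
Mark B: refs=null, marked=A B
Mark E: refs=B, marked=A B E
Unmarked (collected): C D F G

Answer: C D F G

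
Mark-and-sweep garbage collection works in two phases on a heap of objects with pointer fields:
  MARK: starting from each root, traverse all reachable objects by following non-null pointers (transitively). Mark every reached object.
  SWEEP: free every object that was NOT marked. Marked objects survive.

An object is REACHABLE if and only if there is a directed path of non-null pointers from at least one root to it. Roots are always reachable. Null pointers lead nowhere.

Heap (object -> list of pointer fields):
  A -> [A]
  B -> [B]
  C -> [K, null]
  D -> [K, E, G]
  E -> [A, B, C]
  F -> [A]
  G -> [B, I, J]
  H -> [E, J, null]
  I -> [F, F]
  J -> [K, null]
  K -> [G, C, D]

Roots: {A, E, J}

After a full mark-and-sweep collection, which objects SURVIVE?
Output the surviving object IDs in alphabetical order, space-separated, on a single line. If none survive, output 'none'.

Answer: A B C D E F G I J K

Derivation:
Roots: A E J
Mark A: refs=A, marked=A
Mark E: refs=A B C, marked=A E
Mark J: refs=K null, marked=A E J
Mark B: refs=B, marked=A B E J
Mark C: refs=K null, marked=A B C E J
Mark K: refs=G C D, marked=A B C E J K
Mark G: refs=B I J, marked=A B C E G J K
Mark D: refs=K E G, marked=A B C D E G J K
Mark I: refs=F F, marked=A B C D E G I J K
Mark F: refs=A, marked=A B C D E F G I J K
Unmarked (collected): H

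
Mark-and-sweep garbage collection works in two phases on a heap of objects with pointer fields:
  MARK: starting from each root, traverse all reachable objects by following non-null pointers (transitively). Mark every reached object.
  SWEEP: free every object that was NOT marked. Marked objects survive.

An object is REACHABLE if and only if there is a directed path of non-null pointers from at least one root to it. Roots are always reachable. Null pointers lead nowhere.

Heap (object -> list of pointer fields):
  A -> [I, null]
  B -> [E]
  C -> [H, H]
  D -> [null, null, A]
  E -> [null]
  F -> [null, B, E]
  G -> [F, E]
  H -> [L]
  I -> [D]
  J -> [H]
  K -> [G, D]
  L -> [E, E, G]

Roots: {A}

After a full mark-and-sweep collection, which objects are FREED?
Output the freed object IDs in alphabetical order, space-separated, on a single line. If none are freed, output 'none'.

Answer: B C E F G H J K L

Derivation:
Roots: A
Mark A: refs=I null, marked=A
Mark I: refs=D, marked=A I
Mark D: refs=null null A, marked=A D I
Unmarked (collected): B C E F G H J K L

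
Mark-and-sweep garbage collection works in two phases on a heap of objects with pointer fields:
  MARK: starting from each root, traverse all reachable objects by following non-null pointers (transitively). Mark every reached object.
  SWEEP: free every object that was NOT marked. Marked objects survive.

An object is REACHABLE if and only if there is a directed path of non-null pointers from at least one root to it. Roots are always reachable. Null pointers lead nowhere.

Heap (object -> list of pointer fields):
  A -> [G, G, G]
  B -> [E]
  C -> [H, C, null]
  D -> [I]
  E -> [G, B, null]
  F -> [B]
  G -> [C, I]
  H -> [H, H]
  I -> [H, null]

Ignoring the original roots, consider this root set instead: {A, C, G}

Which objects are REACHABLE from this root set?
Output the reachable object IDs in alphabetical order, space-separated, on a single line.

Roots: A C G
Mark A: refs=G G G, marked=A
Mark C: refs=H C null, marked=A C
Mark G: refs=C I, marked=A C G
Mark H: refs=H H, marked=A C G H
Mark I: refs=H null, marked=A C G H I
Unmarked (collected): B D E F

Answer: A C G H I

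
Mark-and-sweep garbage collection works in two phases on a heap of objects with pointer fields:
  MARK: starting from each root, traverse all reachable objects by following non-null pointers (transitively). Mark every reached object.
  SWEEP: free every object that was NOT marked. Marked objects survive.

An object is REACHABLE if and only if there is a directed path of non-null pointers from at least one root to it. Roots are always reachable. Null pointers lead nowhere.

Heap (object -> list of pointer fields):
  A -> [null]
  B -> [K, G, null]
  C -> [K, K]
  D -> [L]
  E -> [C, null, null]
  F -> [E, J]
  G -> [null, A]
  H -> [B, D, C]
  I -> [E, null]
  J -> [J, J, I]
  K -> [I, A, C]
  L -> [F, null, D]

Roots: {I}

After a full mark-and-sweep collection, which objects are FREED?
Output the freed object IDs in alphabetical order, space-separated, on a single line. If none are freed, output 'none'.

Roots: I
Mark I: refs=E null, marked=I
Mark E: refs=C null null, marked=E I
Mark C: refs=K K, marked=C E I
Mark K: refs=I A C, marked=C E I K
Mark A: refs=null, marked=A C E I K
Unmarked (collected): B D F G H J L

Answer: B D F G H J L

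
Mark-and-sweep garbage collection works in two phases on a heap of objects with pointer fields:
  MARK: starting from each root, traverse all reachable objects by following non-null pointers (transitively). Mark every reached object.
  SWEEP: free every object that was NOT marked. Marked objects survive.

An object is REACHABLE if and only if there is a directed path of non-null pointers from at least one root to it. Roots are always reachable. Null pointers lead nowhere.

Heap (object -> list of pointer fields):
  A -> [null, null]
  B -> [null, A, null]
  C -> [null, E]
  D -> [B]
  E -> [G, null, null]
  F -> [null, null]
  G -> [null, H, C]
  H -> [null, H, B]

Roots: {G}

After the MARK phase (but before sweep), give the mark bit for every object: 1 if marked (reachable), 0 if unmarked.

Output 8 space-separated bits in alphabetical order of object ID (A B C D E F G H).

Answer: 1 1 1 0 1 0 1 1

Derivation:
Roots: G
Mark G: refs=null H C, marked=G
Mark H: refs=null H B, marked=G H
Mark C: refs=null E, marked=C G H
Mark B: refs=null A null, marked=B C G H
Mark E: refs=G null null, marked=B C E G H
Mark A: refs=null null, marked=A B C E G H
Unmarked (collected): D F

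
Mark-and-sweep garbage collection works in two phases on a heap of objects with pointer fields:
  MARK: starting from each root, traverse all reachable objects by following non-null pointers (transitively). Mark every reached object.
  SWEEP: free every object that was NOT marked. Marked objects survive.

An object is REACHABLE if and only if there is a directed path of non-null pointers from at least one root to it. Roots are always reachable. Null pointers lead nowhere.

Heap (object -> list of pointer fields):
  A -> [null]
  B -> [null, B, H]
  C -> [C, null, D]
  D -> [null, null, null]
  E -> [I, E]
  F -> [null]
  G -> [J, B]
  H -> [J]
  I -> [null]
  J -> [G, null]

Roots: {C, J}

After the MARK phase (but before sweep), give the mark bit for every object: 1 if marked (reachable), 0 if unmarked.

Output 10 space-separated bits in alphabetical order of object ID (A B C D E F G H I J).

Answer: 0 1 1 1 0 0 1 1 0 1

Derivation:
Roots: C J
Mark C: refs=C null D, marked=C
Mark J: refs=G null, marked=C J
Mark D: refs=null null null, marked=C D J
Mark G: refs=J B, marked=C D G J
Mark B: refs=null B H, marked=B C D G J
Mark H: refs=J, marked=B C D G H J
Unmarked (collected): A E F I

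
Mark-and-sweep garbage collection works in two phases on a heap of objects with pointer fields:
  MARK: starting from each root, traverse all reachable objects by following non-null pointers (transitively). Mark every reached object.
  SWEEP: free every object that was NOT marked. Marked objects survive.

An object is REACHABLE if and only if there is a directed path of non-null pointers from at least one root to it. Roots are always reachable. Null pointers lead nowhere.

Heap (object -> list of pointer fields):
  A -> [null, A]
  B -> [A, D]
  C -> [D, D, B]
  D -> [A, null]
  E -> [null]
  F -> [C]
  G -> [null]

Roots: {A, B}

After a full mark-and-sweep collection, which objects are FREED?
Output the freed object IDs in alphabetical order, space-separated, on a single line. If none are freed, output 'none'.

Answer: C E F G

Derivation:
Roots: A B
Mark A: refs=null A, marked=A
Mark B: refs=A D, marked=A B
Mark D: refs=A null, marked=A B D
Unmarked (collected): C E F G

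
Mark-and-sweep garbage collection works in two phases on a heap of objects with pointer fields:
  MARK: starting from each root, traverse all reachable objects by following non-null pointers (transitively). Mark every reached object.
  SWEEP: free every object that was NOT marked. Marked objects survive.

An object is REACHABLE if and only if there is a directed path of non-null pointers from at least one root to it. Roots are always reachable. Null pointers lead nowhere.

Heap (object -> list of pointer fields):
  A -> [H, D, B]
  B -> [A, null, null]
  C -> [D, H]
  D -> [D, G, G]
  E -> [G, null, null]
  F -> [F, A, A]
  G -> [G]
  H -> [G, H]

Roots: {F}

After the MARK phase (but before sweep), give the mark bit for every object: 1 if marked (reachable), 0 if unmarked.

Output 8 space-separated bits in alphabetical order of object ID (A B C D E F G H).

Answer: 1 1 0 1 0 1 1 1

Derivation:
Roots: F
Mark F: refs=F A A, marked=F
Mark A: refs=H D B, marked=A F
Mark H: refs=G H, marked=A F H
Mark D: refs=D G G, marked=A D F H
Mark B: refs=A null null, marked=A B D F H
Mark G: refs=G, marked=A B D F G H
Unmarked (collected): C E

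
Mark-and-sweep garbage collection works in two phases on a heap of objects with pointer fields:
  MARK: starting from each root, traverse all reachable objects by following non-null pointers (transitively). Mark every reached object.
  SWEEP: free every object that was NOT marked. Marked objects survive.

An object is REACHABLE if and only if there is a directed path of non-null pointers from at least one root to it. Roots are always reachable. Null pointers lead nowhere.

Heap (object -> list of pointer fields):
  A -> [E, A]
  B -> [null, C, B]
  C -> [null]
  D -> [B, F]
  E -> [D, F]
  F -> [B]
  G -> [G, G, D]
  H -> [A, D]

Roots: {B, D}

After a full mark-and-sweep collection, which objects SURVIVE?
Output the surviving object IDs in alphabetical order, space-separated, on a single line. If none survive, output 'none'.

Answer: B C D F

Derivation:
Roots: B D
Mark B: refs=null C B, marked=B
Mark D: refs=B F, marked=B D
Mark C: refs=null, marked=B C D
Mark F: refs=B, marked=B C D F
Unmarked (collected): A E G H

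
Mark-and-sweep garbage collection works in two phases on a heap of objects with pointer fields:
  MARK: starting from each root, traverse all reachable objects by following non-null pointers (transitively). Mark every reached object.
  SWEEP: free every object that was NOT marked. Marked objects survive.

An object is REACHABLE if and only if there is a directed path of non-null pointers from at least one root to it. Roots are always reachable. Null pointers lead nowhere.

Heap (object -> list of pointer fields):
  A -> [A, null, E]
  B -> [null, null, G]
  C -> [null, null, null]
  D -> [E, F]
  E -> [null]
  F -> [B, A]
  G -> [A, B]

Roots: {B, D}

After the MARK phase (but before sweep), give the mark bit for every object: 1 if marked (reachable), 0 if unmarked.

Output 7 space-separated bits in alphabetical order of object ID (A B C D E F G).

Answer: 1 1 0 1 1 1 1

Derivation:
Roots: B D
Mark B: refs=null null G, marked=B
Mark D: refs=E F, marked=B D
Mark G: refs=A B, marked=B D G
Mark E: refs=null, marked=B D E G
Mark F: refs=B A, marked=B D E F G
Mark A: refs=A null E, marked=A B D E F G
Unmarked (collected): C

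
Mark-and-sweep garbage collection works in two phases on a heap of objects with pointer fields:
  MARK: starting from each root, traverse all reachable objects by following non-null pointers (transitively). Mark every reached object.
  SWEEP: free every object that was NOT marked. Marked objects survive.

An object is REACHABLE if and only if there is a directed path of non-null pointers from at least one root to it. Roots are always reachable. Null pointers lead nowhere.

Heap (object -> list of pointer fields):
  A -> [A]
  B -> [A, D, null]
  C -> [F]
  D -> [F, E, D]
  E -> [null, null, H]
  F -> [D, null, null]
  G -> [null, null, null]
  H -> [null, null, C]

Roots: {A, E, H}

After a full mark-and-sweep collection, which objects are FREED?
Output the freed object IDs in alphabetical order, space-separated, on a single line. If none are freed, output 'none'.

Roots: A E H
Mark A: refs=A, marked=A
Mark E: refs=null null H, marked=A E
Mark H: refs=null null C, marked=A E H
Mark C: refs=F, marked=A C E H
Mark F: refs=D null null, marked=A C E F H
Mark D: refs=F E D, marked=A C D E F H
Unmarked (collected): B G

Answer: B G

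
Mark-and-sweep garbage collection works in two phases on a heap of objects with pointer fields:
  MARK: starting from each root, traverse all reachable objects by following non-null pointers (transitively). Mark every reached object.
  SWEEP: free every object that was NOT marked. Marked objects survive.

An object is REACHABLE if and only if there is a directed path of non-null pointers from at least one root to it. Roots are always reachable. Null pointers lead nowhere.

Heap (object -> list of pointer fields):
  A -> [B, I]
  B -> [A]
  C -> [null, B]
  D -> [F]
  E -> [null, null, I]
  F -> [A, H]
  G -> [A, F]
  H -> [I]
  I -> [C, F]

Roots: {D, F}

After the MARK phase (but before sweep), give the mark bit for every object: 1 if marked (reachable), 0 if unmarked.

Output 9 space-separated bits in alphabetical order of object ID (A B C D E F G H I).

Answer: 1 1 1 1 0 1 0 1 1

Derivation:
Roots: D F
Mark D: refs=F, marked=D
Mark F: refs=A H, marked=D F
Mark A: refs=B I, marked=A D F
Mark H: refs=I, marked=A D F H
Mark B: refs=A, marked=A B D F H
Mark I: refs=C F, marked=A B D F H I
Mark C: refs=null B, marked=A B C D F H I
Unmarked (collected): E G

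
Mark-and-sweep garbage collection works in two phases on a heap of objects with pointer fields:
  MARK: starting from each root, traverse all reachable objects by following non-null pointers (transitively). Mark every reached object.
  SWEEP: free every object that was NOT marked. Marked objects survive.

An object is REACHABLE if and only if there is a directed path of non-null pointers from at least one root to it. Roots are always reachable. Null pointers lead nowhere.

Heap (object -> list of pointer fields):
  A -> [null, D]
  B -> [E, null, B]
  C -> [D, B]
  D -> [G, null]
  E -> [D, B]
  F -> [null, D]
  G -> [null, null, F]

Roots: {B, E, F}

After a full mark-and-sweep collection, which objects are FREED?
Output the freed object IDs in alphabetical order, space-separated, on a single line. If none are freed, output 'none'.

Answer: A C

Derivation:
Roots: B E F
Mark B: refs=E null B, marked=B
Mark E: refs=D B, marked=B E
Mark F: refs=null D, marked=B E F
Mark D: refs=G null, marked=B D E F
Mark G: refs=null null F, marked=B D E F G
Unmarked (collected): A C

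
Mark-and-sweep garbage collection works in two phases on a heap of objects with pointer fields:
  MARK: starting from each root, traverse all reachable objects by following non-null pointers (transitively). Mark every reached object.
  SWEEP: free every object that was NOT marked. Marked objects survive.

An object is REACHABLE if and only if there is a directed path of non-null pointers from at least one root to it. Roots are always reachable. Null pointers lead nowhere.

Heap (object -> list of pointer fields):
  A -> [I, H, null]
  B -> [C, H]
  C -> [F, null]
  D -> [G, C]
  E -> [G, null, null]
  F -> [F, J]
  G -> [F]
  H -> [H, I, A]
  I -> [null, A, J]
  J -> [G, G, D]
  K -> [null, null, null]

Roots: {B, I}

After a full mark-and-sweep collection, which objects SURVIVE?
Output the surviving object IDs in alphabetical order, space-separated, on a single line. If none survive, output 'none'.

Answer: A B C D F G H I J

Derivation:
Roots: B I
Mark B: refs=C H, marked=B
Mark I: refs=null A J, marked=B I
Mark C: refs=F null, marked=B C I
Mark H: refs=H I A, marked=B C H I
Mark A: refs=I H null, marked=A B C H I
Mark J: refs=G G D, marked=A B C H I J
Mark F: refs=F J, marked=A B C F H I J
Mark G: refs=F, marked=A B C F G H I J
Mark D: refs=G C, marked=A B C D F G H I J
Unmarked (collected): E K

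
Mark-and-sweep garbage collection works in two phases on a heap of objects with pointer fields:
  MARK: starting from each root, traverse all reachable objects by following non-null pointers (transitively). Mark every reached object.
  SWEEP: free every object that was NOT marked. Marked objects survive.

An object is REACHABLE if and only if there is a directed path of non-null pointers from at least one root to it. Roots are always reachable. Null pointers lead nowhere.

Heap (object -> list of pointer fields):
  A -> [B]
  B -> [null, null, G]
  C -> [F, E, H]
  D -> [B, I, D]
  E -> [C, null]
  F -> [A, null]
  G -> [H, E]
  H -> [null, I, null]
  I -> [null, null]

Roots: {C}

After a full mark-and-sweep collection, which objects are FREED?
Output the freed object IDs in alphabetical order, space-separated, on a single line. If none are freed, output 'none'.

Answer: D

Derivation:
Roots: C
Mark C: refs=F E H, marked=C
Mark F: refs=A null, marked=C F
Mark E: refs=C null, marked=C E F
Mark H: refs=null I null, marked=C E F H
Mark A: refs=B, marked=A C E F H
Mark I: refs=null null, marked=A C E F H I
Mark B: refs=null null G, marked=A B C E F H I
Mark G: refs=H E, marked=A B C E F G H I
Unmarked (collected): D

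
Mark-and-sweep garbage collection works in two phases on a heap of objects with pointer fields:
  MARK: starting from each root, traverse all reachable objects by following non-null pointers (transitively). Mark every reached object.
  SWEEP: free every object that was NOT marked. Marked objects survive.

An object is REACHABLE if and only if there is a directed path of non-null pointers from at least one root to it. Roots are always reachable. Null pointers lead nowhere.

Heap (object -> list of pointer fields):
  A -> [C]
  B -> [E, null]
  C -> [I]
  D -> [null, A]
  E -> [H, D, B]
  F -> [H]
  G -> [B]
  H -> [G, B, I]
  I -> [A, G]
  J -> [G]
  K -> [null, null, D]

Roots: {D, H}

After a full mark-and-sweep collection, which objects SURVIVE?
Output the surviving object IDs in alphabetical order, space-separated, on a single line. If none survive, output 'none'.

Roots: D H
Mark D: refs=null A, marked=D
Mark H: refs=G B I, marked=D H
Mark A: refs=C, marked=A D H
Mark G: refs=B, marked=A D G H
Mark B: refs=E null, marked=A B D G H
Mark I: refs=A G, marked=A B D G H I
Mark C: refs=I, marked=A B C D G H I
Mark E: refs=H D B, marked=A B C D E G H I
Unmarked (collected): F J K

Answer: A B C D E G H I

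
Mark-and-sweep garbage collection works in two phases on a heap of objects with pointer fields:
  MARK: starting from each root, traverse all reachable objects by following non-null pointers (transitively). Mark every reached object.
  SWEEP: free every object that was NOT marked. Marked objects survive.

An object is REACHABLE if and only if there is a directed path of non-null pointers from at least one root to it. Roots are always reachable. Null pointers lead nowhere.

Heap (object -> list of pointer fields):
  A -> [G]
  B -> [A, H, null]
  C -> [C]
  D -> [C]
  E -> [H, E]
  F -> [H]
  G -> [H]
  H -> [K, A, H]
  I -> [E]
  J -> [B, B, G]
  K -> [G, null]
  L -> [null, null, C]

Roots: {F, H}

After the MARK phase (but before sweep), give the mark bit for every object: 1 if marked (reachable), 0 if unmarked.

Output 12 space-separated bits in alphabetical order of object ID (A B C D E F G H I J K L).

Roots: F H
Mark F: refs=H, marked=F
Mark H: refs=K A H, marked=F H
Mark K: refs=G null, marked=F H K
Mark A: refs=G, marked=A F H K
Mark G: refs=H, marked=A F G H K
Unmarked (collected): B C D E I J L

Answer: 1 0 0 0 0 1 1 1 0 0 1 0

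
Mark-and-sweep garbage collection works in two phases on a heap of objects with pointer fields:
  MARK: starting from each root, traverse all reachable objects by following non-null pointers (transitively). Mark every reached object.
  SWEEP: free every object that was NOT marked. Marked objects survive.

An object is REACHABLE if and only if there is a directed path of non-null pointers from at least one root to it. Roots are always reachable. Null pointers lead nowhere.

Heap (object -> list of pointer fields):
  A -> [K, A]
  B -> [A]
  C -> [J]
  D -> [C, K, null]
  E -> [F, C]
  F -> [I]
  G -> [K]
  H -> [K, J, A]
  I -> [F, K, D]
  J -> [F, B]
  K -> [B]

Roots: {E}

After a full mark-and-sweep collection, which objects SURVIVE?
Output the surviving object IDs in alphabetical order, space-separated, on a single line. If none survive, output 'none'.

Answer: A B C D E F I J K

Derivation:
Roots: E
Mark E: refs=F C, marked=E
Mark F: refs=I, marked=E F
Mark C: refs=J, marked=C E F
Mark I: refs=F K D, marked=C E F I
Mark J: refs=F B, marked=C E F I J
Mark K: refs=B, marked=C E F I J K
Mark D: refs=C K null, marked=C D E F I J K
Mark B: refs=A, marked=B C D E F I J K
Mark A: refs=K A, marked=A B C D E F I J K
Unmarked (collected): G H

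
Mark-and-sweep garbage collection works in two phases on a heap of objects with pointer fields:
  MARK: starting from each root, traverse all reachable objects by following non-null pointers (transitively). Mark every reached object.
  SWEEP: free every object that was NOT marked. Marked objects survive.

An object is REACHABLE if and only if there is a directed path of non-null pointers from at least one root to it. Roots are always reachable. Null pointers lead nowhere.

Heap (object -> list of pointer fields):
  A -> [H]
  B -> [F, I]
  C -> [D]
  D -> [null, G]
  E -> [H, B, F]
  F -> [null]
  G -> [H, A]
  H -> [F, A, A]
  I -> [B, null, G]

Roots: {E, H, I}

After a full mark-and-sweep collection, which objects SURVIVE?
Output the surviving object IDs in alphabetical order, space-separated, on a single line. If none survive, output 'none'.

Answer: A B E F G H I

Derivation:
Roots: E H I
Mark E: refs=H B F, marked=E
Mark H: refs=F A A, marked=E H
Mark I: refs=B null G, marked=E H I
Mark B: refs=F I, marked=B E H I
Mark F: refs=null, marked=B E F H I
Mark A: refs=H, marked=A B E F H I
Mark G: refs=H A, marked=A B E F G H I
Unmarked (collected): C D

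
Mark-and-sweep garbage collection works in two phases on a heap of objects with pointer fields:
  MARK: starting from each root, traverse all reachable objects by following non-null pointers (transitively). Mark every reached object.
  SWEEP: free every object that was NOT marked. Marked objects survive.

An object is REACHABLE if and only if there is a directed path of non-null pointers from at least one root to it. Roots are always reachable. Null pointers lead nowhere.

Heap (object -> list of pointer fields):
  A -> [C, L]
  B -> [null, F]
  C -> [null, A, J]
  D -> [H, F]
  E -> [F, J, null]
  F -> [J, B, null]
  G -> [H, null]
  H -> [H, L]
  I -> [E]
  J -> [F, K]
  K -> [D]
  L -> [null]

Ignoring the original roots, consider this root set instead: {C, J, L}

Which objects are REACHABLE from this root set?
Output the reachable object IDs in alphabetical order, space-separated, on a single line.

Roots: C J L
Mark C: refs=null A J, marked=C
Mark J: refs=F K, marked=C J
Mark L: refs=null, marked=C J L
Mark A: refs=C L, marked=A C J L
Mark F: refs=J B null, marked=A C F J L
Mark K: refs=D, marked=A C F J K L
Mark B: refs=null F, marked=A B C F J K L
Mark D: refs=H F, marked=A B C D F J K L
Mark H: refs=H L, marked=A B C D F H J K L
Unmarked (collected): E G I

Answer: A B C D F H J K L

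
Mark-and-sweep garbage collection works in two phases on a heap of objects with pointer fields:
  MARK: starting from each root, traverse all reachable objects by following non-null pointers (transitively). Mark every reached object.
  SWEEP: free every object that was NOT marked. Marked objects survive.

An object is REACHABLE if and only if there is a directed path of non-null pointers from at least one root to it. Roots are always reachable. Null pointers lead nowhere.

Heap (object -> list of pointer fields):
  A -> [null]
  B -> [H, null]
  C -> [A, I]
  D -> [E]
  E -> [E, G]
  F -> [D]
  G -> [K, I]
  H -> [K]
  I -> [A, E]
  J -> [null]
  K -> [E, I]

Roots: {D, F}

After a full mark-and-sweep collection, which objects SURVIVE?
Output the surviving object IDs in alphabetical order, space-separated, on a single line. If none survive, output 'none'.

Answer: A D E F G I K

Derivation:
Roots: D F
Mark D: refs=E, marked=D
Mark F: refs=D, marked=D F
Mark E: refs=E G, marked=D E F
Mark G: refs=K I, marked=D E F G
Mark K: refs=E I, marked=D E F G K
Mark I: refs=A E, marked=D E F G I K
Mark A: refs=null, marked=A D E F G I K
Unmarked (collected): B C H J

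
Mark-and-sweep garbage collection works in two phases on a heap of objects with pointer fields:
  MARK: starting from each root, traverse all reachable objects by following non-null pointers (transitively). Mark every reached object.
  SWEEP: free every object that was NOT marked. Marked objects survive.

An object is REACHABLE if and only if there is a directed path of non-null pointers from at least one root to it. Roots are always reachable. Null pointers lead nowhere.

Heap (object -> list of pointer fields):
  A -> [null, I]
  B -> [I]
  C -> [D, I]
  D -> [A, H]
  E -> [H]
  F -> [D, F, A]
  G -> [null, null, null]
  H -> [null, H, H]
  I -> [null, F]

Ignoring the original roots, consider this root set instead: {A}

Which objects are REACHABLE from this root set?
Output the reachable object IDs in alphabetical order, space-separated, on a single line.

Roots: A
Mark A: refs=null I, marked=A
Mark I: refs=null F, marked=A I
Mark F: refs=D F A, marked=A F I
Mark D: refs=A H, marked=A D F I
Mark H: refs=null H H, marked=A D F H I
Unmarked (collected): B C E G

Answer: A D F H I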